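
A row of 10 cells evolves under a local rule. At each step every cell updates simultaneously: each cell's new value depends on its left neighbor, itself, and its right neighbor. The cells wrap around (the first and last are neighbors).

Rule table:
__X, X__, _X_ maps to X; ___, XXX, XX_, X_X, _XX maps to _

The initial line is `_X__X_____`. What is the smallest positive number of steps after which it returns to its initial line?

XXXXXX____
______X__X
X____XXXXX
_X__X_____

4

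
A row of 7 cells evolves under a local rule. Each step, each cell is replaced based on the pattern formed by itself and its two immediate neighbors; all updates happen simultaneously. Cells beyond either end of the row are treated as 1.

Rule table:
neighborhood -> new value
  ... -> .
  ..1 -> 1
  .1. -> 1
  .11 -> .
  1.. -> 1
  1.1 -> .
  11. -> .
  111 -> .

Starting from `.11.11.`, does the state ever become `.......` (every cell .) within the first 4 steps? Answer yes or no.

.......
all cells are . at step 1

yes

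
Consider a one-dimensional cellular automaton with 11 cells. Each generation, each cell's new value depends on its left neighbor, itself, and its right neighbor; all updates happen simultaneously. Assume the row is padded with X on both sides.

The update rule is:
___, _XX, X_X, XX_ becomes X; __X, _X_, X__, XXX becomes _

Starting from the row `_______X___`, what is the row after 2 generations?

XX___X_X__X

generation 1: _XXXXX___X_
generation 2: XX___X_X__X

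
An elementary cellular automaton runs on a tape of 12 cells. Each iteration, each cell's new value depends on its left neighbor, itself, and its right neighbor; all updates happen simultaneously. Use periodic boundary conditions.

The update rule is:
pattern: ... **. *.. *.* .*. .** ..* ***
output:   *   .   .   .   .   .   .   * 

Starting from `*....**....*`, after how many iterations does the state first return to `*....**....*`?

..**....**..
*....**....*

2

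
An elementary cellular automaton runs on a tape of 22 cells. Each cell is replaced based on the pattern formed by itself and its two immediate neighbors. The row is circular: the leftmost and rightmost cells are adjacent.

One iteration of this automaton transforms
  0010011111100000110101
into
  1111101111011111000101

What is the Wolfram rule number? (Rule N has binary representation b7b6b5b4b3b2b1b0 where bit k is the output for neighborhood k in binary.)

151

position 6: 111 → 1  (bit 7 = 1)
position 10: 110 → 0  (bit 6 = 0)
position 18: 101 → 0  (bit 5 = 0)
position 0: 100 → 1  (bit 4 = 1)
position 5: 011 → 0  (bit 3 = 0)
position 2: 010 → 1  (bit 2 = 1)
position 1: 001 → 1  (bit 1 = 1)
position 12: 000 → 1  (bit 0 = 1)
bits b7..b0 = 10010111 = 151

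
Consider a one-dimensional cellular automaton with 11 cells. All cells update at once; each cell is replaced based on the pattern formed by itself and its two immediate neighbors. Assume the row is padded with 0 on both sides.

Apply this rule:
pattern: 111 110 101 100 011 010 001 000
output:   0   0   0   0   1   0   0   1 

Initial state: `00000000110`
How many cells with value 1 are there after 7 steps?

step 1: 11111110100
step 2: 10000000001
step 3: 00111111100
step 4: 10100000001
step 5: 00001111100
step 6: 11101000001
step 7: 10000011100
count of 1: 4

4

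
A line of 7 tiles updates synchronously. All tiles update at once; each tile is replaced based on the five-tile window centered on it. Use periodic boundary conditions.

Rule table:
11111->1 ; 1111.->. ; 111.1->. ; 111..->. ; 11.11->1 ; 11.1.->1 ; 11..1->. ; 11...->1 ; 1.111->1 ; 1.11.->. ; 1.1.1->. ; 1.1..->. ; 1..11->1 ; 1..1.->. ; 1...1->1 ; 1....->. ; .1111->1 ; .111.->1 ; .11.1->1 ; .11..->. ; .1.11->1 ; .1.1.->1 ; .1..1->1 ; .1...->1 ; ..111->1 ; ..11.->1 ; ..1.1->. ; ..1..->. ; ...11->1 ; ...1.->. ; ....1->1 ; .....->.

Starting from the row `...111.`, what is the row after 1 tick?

.1111.1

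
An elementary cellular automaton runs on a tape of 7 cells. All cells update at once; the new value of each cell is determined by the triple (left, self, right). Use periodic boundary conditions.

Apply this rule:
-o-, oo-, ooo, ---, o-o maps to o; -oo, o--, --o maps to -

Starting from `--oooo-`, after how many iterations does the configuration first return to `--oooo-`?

o--ooo-
o---ooo
o-o--oo
ooo---o
ooo-o--
-oooo--
--ooo-o
---oooo
-o--ooo
oo---oo
oo-o--o
oooo---
-ooo-o-
--oooo-

14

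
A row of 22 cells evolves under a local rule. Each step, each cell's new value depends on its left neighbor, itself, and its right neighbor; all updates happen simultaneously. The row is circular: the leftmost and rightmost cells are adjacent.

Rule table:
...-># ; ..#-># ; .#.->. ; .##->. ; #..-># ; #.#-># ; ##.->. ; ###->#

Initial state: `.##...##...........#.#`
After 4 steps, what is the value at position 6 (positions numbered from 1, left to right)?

.

#..###..###########.#.
.##.#.##.#########.#.#
#..#.#..#.#######.#.#.
.##.#.##.#.#####.#.#.#
position 6 holds .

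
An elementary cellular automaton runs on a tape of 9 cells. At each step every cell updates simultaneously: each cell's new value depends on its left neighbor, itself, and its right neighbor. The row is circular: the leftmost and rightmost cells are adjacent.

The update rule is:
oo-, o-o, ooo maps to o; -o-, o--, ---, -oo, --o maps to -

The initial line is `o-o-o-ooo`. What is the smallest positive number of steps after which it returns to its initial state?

9

oo-o-o-oo
ooo-o-o-o
oooo-o-o-
-oooo-o-o
o-oooo-o-
-o-oooo-o
o-o-oooo-
-o-o-oooo
o-o-o-ooo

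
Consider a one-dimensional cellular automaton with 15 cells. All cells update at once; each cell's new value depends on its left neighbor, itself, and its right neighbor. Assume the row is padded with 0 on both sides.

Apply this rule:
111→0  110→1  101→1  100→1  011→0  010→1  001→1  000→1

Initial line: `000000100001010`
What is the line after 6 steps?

000000000000001

step 1: 111111111111111
step 2: 000000000000001
step 3: 111111111111111  (repeats step 1; period 2)
step 6: 000000000000001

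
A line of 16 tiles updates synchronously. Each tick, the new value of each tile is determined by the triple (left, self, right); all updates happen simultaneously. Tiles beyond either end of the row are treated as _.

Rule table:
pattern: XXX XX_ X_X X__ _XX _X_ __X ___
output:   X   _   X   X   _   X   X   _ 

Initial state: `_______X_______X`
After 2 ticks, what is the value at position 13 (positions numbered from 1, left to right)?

_

tick 1: ______XXX_____XX
tick 2: _____X_X_X___X__
position 13 holds _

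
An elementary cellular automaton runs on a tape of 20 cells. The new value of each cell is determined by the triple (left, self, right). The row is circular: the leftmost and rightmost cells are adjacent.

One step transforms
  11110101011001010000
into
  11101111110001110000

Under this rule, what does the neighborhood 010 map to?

At position 5 the neighborhood is 010; the next row has 1 there.

1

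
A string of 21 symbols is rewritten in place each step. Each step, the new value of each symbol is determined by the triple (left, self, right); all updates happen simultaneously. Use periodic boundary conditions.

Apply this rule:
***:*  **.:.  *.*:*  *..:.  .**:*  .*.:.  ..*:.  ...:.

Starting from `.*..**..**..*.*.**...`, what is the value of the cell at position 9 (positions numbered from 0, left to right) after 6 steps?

.

....*...*....*.**....
..............**.....
..............*......
.....................
.....................  (fixed point — unchanged through step 6)
position 9 holds .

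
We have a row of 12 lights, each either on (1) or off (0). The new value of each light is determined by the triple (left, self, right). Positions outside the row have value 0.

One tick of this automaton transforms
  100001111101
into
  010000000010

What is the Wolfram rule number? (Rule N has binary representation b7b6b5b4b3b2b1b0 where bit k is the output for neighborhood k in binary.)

position 6: 111 → 0  (bit 7 = 0)
position 9: 110 → 0  (bit 6 = 0)
position 10: 101 → 1  (bit 5 = 1)
position 1: 100 → 1  (bit 4 = 1)
position 5: 011 → 0  (bit 3 = 0)
position 0: 010 → 0  (bit 2 = 0)
position 4: 001 → 0  (bit 1 = 0)
position 2: 000 → 0  (bit 0 = 0)
bits b7..b0 = 00110000 = 48

48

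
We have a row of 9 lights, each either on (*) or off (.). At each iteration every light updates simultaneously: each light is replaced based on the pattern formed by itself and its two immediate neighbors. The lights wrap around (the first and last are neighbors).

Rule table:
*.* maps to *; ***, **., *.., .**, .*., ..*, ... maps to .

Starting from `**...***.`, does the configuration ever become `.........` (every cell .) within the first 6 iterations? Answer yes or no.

........*
.........
all cells are . at iteration 2

yes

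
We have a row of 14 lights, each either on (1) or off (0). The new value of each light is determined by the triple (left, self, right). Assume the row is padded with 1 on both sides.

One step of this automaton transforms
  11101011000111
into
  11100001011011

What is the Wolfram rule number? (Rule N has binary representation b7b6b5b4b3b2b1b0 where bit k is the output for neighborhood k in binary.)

position 0: 111 → 1  (bit 7 = 1)
position 2: 110 → 1  (bit 6 = 1)
position 3: 101 → 0  (bit 5 = 0)
position 8: 100 → 0  (bit 4 = 0)
position 6: 011 → 0  (bit 3 = 0)
position 4: 010 → 0  (bit 2 = 0)
position 10: 001 → 1  (bit 1 = 1)
position 9: 000 → 1  (bit 0 = 1)
bits b7..b0 = 11000011 = 195

195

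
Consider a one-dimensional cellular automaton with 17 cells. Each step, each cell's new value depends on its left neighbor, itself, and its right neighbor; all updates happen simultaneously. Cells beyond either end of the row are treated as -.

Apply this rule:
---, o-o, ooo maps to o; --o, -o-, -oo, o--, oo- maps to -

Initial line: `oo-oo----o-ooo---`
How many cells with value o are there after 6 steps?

14

step 1: --o---oo--o-o--oo
step 2: o---o------o-----
step 3: --o---oooo---oooo
step 4: o---o--oo--o--oo-
step 5: --o--------------
step 6: o---ooooooooooooo
count of o: 14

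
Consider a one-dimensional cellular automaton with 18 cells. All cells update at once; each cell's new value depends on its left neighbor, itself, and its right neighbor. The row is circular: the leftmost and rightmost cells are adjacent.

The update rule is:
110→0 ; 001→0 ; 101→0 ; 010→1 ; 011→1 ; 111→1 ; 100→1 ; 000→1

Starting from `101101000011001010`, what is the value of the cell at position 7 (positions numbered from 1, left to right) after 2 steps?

1

101001111010101010
101101110010101010
position 7 holds 1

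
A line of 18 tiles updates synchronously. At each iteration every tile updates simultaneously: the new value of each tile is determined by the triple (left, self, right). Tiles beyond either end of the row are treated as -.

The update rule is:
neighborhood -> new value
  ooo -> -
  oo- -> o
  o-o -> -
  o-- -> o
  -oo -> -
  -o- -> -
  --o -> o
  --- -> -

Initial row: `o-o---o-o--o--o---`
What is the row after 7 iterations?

---o-o---oo-oo-o--
--o---o-o-o--o--o-
-o-o-o-----oo-oo-o
o-----o---o-o--o--
-o---o-o-o---oo-o-
o-o-o-----o-o-o--o
-----o---o-----oo-

-----o---o-----oo-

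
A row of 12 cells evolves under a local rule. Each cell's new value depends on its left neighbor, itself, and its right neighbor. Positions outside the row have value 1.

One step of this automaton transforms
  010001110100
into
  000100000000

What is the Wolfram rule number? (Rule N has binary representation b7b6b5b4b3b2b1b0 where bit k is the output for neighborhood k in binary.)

position 6: 111 → 0  (bit 7 = 0)
position 7: 110 → 0  (bit 6 = 0)
position 0: 101 → 0  (bit 5 = 0)
position 2: 100 → 0  (bit 4 = 0)
position 5: 011 → 0  (bit 3 = 0)
position 1: 010 → 0  (bit 2 = 0)
position 4: 001 → 0  (bit 1 = 0)
position 3: 000 → 1  (bit 0 = 1)
bits b7..b0 = 00000001 = 1

1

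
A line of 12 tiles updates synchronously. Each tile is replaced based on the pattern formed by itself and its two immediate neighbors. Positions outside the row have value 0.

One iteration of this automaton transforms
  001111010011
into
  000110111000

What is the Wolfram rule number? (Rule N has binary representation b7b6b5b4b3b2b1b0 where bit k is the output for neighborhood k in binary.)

position 3: 111 → 1  (bit 7 = 1)
position 5: 110 → 0  (bit 6 = 0)
position 6: 101 → 1  (bit 5 = 1)
position 8: 100 → 1  (bit 4 = 1)
position 2: 011 → 0  (bit 3 = 0)
position 7: 010 → 1  (bit 2 = 1)
position 1: 001 → 0  (bit 1 = 0)
position 0: 000 → 0  (bit 0 = 0)
bits b7..b0 = 10110100 = 180

180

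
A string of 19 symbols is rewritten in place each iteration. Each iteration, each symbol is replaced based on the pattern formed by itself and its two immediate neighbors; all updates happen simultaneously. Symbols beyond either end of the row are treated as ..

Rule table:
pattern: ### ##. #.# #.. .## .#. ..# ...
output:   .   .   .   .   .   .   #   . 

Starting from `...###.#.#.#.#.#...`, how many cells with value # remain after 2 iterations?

1

..#................
.#.................
count of #: 1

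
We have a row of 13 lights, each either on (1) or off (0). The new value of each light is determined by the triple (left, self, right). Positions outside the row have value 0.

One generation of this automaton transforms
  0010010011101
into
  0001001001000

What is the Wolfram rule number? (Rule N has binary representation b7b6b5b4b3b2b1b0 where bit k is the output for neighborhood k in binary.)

144

position 9: 111 → 1  (bit 7 = 1)
position 10: 110 → 0  (bit 6 = 0)
position 11: 101 → 0  (bit 5 = 0)
position 3: 100 → 1  (bit 4 = 1)
position 8: 011 → 0  (bit 3 = 0)
position 2: 010 → 0  (bit 2 = 0)
position 1: 001 → 0  (bit 1 = 0)
position 0: 000 → 0  (bit 0 = 0)
bits b7..b0 = 10010000 = 144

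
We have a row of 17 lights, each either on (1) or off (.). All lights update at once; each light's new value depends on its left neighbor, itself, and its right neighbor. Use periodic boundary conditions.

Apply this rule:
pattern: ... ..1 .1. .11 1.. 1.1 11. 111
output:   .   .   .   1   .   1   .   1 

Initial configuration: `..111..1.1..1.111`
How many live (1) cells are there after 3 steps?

..11....1....111.
..1..........11..
.............1...
count of 1: 1

1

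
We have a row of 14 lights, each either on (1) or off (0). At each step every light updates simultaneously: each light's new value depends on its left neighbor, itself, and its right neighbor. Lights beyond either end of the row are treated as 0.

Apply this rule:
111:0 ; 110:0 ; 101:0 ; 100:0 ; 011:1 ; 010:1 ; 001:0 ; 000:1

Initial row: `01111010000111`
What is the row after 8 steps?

01000010110100
01011010100101
01010010100101
01010010100101  (fixed point — unchanged through step 8)

01010010100101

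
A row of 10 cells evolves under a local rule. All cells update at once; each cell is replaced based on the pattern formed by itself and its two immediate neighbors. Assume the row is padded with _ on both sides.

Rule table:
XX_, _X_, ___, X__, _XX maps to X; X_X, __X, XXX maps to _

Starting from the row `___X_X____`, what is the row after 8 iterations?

XX_X_X_X_X

XX_X_XXXXX
XX_X_X___X
XX_X_XXX_X
XX_X_X_X_X
XX_X_X_X_X  (fixed point — unchanged through iteration 8)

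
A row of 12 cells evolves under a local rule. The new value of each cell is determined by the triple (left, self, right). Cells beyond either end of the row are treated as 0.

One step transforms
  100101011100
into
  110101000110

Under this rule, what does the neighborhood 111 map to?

0

At position 8 the neighborhood is 111; the next row has 0 there.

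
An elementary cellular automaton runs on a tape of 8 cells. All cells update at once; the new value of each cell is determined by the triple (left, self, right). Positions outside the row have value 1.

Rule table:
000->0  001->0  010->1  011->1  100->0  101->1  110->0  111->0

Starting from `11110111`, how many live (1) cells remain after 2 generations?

1

00001100
00001000
count of 1: 1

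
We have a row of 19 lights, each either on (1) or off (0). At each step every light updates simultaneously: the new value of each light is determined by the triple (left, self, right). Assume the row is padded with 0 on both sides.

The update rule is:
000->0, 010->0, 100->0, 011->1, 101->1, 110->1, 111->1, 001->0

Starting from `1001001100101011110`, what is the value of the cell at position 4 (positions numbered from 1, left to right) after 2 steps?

0

step 1: 0000001100010111110
step 2: 0000001100001111110
position 4 holds 0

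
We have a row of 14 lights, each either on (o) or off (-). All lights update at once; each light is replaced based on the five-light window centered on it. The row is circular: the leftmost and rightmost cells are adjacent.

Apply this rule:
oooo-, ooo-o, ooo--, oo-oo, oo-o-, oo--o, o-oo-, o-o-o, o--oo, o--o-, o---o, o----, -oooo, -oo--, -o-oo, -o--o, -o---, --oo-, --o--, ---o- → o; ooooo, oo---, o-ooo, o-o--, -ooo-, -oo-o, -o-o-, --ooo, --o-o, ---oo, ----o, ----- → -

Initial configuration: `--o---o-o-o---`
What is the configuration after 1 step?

-ooooo--o--oo-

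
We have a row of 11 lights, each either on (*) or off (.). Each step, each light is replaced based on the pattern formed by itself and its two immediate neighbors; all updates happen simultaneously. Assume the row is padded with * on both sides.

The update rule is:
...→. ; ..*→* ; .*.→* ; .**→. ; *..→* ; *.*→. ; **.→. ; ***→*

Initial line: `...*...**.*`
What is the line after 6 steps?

step 1: *.***.*....
step 2: ...*..**..*
step 3: *.****..**.
step 4: ...**.**...
step 5: *.*.....*.*
step 6: ..**...**..

..**...**..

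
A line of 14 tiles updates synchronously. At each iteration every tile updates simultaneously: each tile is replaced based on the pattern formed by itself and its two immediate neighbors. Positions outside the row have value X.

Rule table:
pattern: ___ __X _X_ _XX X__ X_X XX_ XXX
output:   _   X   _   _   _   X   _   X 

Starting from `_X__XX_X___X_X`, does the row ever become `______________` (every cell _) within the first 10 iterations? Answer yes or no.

iteration 1: X__X__X___X_X_
iteration 2: __X__X___X_X_X
iteration 3: _X__X___X_X_X_
iteration 4: X__X___X_X_X_X
iteration 5: __X___X_X_X_X_
iteration 6: _X___X_X_X_X_X
iteration 7: X___X_X_X_X_X_
iteration 8: ___X_X_X_X_X_X
iteration 9: __X_X_X_X_X_X_
iteration 10: _X_X_X_X_X_X_X
iteration 10 is _X_X_X_X_X_X_X, still not uniform _

no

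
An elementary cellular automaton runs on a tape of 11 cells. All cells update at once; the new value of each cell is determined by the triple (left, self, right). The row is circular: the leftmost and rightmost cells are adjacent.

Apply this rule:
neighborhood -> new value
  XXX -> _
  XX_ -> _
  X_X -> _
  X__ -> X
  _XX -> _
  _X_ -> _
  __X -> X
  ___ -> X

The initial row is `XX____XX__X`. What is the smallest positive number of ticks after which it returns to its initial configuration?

2

tick 1: __XXXX__XX_
tick 2: XX____XX__X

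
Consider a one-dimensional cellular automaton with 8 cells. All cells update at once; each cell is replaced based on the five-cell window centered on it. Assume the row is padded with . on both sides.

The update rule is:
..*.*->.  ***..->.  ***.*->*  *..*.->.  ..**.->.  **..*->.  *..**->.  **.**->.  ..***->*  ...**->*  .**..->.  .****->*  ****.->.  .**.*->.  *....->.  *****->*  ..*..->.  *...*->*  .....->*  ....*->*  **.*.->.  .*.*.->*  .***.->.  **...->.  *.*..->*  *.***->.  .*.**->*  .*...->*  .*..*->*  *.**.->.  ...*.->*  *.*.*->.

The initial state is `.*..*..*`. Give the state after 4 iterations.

*.*..*..
.***..*.
**.....*
....***.

....***.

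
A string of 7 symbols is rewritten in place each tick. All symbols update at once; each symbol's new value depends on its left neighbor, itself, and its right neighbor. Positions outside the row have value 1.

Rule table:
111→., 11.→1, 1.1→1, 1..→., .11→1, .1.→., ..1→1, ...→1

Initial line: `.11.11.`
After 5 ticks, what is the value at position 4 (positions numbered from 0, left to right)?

1

1111111
.......
.111111
11.....
.1.1111
position 4 holds 1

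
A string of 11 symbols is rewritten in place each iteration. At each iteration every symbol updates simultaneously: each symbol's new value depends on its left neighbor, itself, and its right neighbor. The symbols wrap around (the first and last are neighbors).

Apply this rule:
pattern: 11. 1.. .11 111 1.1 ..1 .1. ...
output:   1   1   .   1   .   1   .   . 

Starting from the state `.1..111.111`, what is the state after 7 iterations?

11..11..11.

iteration 1: ..11.11..11
iteration 2: 11.1..111.1
iteration 3: 11..11.11..
iteration 4: .111.1..111
iteration 5: ..11..11.11
iteration 6: 11.111.1..1
iteration 7: 11..11..11.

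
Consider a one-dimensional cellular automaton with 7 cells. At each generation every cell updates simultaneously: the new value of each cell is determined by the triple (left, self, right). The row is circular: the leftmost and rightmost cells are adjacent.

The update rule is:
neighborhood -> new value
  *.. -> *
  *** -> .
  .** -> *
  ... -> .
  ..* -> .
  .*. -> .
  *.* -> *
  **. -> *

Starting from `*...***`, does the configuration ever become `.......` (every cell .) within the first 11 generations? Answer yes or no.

no

generation 1: **..*..
generation 2: ***..*.
generation 3: *.**..*
generation 4: *****.*
generation 5: ....***
generation 6: *...*.*
generation 7: **...**
generation 8: .**..*.
generation 9: .***..*
generation 10: **.**..
generation 11: ******.
generation 11 is ******., still not uniform .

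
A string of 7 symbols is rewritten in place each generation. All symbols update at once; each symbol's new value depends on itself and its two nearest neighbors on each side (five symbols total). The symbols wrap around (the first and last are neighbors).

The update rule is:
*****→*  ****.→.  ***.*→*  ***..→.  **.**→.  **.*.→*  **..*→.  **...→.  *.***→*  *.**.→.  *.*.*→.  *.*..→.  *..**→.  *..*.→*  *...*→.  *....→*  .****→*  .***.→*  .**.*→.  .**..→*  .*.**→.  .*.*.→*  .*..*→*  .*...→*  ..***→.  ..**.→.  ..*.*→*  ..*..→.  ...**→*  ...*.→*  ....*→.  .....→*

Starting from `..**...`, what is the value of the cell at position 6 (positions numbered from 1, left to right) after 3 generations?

generation 1: .*.*.**
generation 2: *.*....
generation 3: **.**.*
position 6 holds .

.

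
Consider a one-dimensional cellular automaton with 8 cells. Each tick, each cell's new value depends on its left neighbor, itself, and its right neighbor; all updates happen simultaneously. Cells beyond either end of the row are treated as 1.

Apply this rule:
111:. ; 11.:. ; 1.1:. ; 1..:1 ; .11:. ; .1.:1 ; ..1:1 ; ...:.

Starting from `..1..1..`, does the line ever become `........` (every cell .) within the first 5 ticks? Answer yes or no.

yes

11111111
........
all cells are . at tick 2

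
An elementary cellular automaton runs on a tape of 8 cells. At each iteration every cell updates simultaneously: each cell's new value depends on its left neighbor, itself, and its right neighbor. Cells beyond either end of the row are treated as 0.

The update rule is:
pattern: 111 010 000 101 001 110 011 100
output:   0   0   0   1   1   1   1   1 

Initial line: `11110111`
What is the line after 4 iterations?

10011101
01110110
11011111
11110001

11110001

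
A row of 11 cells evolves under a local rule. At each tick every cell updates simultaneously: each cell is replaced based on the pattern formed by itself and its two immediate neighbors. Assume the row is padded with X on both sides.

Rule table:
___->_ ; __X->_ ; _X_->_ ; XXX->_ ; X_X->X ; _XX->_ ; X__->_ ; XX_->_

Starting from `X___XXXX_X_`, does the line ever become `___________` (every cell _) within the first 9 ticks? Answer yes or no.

yes

tick 1: ________X_X
tick 2: _________X_
tick 3: __________X
tick 4: ___________
all cells are _ at tick 4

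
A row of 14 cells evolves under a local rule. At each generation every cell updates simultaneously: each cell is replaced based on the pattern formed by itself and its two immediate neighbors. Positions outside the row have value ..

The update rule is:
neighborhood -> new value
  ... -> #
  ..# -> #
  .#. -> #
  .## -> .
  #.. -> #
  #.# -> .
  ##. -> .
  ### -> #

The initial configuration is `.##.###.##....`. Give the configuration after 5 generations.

#..####...###.

generation 1: #....#....####
generation 2: ##########.##.
generation 3: .########....#
generation 4: #.######.#####
generation 5: #..####...###.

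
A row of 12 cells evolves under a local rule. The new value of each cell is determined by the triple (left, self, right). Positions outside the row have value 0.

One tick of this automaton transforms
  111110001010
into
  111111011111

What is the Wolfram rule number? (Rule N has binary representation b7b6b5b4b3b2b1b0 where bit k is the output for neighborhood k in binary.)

position 1: 111 → 1  (bit 7 = 1)
position 4: 110 → 1  (bit 6 = 1)
position 9: 101 → 1  (bit 5 = 1)
position 5: 100 → 1  (bit 4 = 1)
position 0: 011 → 1  (bit 3 = 1)
position 8: 010 → 1  (bit 2 = 1)
position 7: 001 → 1  (bit 1 = 1)
position 6: 000 → 0  (bit 0 = 0)
bits b7..b0 = 11111110 = 254

254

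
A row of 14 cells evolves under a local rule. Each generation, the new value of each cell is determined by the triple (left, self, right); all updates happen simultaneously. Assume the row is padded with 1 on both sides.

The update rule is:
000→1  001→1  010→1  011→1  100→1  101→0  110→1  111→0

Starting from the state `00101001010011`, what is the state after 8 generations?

11101111011110
00101001010010
11101111011110  (repeats generation 1; period 2)
generation 8: 00101001010010

00101001010010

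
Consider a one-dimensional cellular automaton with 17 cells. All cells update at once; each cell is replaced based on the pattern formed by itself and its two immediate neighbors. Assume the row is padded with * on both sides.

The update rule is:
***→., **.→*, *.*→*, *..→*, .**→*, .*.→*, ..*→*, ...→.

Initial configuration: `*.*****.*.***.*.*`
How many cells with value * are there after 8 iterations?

***...*****.*****
..**.**...***....
********.**.**..*
.......**********
*.....**.........
**...****.......*
.**.**..**.....**
***********...**.
count of *: 13

13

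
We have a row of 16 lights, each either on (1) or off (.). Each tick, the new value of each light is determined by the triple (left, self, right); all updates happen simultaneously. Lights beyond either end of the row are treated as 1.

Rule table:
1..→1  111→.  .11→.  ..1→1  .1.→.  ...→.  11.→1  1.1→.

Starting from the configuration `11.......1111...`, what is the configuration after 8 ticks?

..11.1..11.1.11.

.11.....1...11.1
..11...1.1.1.1..
11.11.1.......11
.1..1..1.....1..
..11.11.1...1.11
11.1..1..1.1....
.1..11.11...1..1
..11.1..11.1.11.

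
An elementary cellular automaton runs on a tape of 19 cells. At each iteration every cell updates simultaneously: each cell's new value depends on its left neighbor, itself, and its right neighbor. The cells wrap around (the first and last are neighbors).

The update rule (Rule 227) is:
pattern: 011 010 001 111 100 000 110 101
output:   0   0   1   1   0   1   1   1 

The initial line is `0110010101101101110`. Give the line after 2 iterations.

0101010101011011011

1010101010110110110
0101010101011011011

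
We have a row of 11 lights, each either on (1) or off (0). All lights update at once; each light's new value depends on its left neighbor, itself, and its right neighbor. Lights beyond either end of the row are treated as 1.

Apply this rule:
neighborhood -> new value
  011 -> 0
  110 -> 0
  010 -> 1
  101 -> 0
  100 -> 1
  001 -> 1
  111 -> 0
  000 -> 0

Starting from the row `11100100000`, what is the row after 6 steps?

11001110000

step 1: 00011110001
step 2: 10100001010
step 3: 00110011010
step 4: 11001100010
step 5: 00110010110
step 6: 11001110000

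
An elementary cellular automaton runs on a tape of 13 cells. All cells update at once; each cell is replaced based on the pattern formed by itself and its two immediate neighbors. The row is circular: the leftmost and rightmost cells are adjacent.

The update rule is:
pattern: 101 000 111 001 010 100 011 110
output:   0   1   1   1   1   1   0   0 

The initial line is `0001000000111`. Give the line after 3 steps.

1011111101111

step 1: 1111111111010
step 2: 0111111110010
step 3: 1011111101111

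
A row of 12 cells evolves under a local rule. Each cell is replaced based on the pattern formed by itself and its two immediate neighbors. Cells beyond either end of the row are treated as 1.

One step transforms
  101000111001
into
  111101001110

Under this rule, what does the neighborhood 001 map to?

1

At position 5 the neighborhood is 001; the next row has 1 there.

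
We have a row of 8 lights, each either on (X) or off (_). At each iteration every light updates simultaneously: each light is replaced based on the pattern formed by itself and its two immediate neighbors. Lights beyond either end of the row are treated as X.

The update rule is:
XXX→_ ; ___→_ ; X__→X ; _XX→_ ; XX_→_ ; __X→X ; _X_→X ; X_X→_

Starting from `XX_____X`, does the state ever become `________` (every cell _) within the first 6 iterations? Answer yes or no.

yes

iteration 1: __X___X_
iteration 2: XXXX_XX_
iteration 3: ________
all cells are _ at iteration 3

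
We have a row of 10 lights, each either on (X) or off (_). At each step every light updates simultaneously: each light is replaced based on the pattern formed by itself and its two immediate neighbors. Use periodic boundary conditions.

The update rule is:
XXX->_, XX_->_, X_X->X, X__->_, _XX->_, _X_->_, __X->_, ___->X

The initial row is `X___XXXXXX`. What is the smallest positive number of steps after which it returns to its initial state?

__X_______
X___XXXXXX

2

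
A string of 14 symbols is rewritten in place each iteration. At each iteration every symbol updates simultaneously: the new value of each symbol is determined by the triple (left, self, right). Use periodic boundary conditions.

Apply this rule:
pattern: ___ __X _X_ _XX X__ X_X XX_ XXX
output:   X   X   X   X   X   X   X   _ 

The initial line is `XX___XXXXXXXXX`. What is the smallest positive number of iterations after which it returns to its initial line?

2

iteration 1: _XXXXX________
iteration 2: XX___XXXXXXXXX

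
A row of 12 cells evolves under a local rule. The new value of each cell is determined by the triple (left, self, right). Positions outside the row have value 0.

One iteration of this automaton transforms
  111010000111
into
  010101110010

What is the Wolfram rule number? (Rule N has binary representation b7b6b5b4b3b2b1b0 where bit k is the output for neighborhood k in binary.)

177

position 1: 111 → 1  (bit 7 = 1)
position 2: 110 → 0  (bit 6 = 0)
position 3: 101 → 1  (bit 5 = 1)
position 5: 100 → 1  (bit 4 = 1)
position 0: 011 → 0  (bit 3 = 0)
position 4: 010 → 0  (bit 2 = 0)
position 8: 001 → 0  (bit 1 = 0)
position 6: 000 → 1  (bit 0 = 1)
bits b7..b0 = 10110001 = 177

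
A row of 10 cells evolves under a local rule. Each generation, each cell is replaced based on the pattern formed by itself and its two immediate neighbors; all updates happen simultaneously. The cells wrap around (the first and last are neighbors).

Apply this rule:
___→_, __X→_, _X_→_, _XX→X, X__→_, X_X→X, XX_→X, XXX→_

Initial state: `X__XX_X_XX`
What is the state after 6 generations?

____XX____

X__XXX_XX_
___X_XXXXX
____XX___X
____XX____
____XX____  (fixed point — unchanged through generation 6)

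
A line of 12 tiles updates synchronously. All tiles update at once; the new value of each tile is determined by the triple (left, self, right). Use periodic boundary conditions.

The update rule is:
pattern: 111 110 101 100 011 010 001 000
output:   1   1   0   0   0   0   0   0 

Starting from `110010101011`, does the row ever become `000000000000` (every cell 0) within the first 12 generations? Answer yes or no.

110000000001
110000000000
010000000000
000000000000
all cells are 0 at generation 4

yes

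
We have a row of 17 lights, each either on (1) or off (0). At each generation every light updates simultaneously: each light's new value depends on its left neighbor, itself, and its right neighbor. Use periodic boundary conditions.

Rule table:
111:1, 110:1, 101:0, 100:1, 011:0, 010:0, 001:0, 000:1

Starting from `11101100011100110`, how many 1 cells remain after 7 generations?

9

01100111001110010
00110011100111001
10011001110011100
01001100111001110
00100110011100111
10010011001110011
11001001100111001
count of 1: 9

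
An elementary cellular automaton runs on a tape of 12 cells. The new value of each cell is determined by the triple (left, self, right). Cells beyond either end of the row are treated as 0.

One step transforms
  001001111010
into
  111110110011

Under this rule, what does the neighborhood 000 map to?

At position 0 the neighborhood is 000; the next row has 1 there.

1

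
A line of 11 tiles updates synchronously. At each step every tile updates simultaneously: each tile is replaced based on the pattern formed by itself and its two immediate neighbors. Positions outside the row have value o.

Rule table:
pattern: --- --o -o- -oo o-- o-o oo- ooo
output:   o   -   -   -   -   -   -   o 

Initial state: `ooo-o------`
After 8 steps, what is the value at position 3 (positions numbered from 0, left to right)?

-

oo----oooo-
o--oo--oo--
-----------
-ooooooooo-
--ooooooo--
---ooooo---
-o--ooo--o-
-----o-----
position 3 holds -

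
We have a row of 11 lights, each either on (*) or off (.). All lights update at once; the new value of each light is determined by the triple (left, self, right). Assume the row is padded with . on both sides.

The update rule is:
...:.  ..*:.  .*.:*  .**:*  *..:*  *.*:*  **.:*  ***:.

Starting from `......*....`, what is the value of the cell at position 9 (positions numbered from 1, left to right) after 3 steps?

step 1: ......**...
step 2: ......***..
step 3: ......*.**.
position 9 holds *

*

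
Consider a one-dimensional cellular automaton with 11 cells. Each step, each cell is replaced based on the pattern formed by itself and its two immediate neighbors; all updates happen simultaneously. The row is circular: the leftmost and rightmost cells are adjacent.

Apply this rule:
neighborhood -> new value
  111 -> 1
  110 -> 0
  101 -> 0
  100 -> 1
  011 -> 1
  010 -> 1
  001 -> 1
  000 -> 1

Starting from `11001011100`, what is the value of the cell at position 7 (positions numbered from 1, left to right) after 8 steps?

10111011011
00110010011
11101111110
11001111100
10111111011
00111110011
11111101110
11111001100
position 7 holds 0

0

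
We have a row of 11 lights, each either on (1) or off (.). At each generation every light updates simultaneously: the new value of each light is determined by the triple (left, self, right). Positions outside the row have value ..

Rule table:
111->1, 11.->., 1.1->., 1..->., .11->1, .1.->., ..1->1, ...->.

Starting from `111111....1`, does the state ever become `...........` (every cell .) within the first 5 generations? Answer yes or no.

no

11111....1.
1111....1..
111....1...
11....1....
1....1.....
generation 5 is 1....1....., still not uniform .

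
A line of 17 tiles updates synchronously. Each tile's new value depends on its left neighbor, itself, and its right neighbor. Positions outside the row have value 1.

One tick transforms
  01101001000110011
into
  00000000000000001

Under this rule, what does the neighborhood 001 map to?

0

At position 6 the neighborhood is 001; the next row has 0 there.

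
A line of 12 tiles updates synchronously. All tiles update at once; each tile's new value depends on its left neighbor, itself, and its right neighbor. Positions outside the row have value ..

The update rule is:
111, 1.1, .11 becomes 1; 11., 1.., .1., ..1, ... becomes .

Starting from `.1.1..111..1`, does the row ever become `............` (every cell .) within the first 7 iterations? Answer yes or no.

iteration 1: ..1...11....
iteration 2: ......1.....
iteration 3: ............
all cells are . at iteration 3

yes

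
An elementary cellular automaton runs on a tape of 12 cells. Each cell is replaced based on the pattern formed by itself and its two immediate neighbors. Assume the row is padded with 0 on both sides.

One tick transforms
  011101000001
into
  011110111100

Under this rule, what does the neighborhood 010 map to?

0

At position 5 the neighborhood is 010; the next row has 0 there.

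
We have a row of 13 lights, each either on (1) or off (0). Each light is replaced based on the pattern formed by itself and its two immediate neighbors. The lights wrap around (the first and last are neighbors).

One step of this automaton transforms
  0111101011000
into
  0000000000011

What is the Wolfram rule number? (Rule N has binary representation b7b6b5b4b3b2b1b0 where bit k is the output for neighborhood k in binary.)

1

position 2: 111 → 0  (bit 7 = 0)
position 4: 110 → 0  (bit 6 = 0)
position 5: 101 → 0  (bit 5 = 0)
position 10: 100 → 0  (bit 4 = 0)
position 1: 011 → 0  (bit 3 = 0)
position 6: 010 → 0  (bit 2 = 0)
position 0: 001 → 0  (bit 1 = 0)
position 11: 000 → 1  (bit 0 = 1)
bits b7..b0 = 00000001 = 1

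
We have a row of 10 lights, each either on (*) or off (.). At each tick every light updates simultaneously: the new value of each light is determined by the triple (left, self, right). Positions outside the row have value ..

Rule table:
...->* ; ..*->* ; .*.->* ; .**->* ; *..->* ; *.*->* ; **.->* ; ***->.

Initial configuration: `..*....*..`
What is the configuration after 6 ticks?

**********
*........*
**********  (repeats tick 1; period 2)
tick 6: *........*

*........*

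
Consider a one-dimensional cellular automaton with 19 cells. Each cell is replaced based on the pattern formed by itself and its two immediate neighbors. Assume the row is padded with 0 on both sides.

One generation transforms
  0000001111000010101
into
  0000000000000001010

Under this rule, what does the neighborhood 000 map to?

0

At position 0 the neighborhood is 000; the next row has 0 there.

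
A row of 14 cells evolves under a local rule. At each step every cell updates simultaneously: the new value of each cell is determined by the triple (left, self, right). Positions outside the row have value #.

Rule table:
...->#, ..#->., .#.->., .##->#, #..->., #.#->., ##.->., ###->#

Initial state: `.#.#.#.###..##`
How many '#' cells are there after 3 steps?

6

.......##...##
.#####.#..#.##
.####.......##
count of #: 6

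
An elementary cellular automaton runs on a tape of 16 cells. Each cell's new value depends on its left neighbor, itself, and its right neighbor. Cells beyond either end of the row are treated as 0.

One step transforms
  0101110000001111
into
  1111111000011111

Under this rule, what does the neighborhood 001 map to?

At position 0 the neighborhood is 001; the next row has 1 there.

1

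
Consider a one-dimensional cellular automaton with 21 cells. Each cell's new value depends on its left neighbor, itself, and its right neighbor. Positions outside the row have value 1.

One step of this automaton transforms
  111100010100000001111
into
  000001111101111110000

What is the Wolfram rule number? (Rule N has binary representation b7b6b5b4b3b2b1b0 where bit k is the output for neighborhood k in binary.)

39

position 0: 111 → 0  (bit 7 = 0)
position 3: 110 → 0  (bit 6 = 0)
position 8: 101 → 1  (bit 5 = 1)
position 4: 100 → 0  (bit 4 = 0)
position 17: 011 → 0  (bit 3 = 0)
position 7: 010 → 1  (bit 2 = 1)
position 6: 001 → 1  (bit 1 = 1)
position 5: 000 → 1  (bit 0 = 1)
bits b7..b0 = 00100111 = 39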